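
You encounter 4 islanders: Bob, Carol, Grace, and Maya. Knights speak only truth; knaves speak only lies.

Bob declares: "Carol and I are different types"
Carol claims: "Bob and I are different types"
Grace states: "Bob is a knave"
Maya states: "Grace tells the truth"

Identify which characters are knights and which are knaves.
Bob is a knave.
Carol is a knave.
Grace is a knight.
Maya is a knight.

Verification:
- Bob (knave) says "Carol and I are different types" - this is FALSE (a lie) because Bob is a knave and Carol is a knave.
- Carol (knave) says "Bob and I are different types" - this is FALSE (a lie) because Carol is a knave and Bob is a knave.
- Grace (knight) says "Bob is a knave" - this is TRUE because Bob is a knave.
- Maya (knight) says "Grace tells the truth" - this is TRUE because Grace is a knight.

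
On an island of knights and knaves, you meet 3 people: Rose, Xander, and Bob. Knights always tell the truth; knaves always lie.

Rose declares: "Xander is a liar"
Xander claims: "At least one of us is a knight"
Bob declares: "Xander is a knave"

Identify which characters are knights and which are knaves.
Rose is a knave.
Xander is a knight.
Bob is a knave.

Verification:
- Rose (knave) says "Xander is a liar" - this is FALSE (a lie) because Xander is a knight.
- Xander (knight) says "At least one of us is a knight" - this is TRUE because Xander is a knight.
- Bob (knave) says "Xander is a knave" - this is FALSE (a lie) because Xander is a knight.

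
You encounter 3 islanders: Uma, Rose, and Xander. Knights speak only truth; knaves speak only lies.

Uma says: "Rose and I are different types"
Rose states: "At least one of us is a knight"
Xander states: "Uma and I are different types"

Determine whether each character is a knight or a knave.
Uma is a knave.
Rose is a knave.
Xander is a knave.

Verification:
- Uma (knave) says "Rose and I are different types" - this is FALSE (a lie) because Uma is a knave and Rose is a knave.
- Rose (knave) says "At least one of us is a knight" - this is FALSE (a lie) because no one is a knight.
- Xander (knave) says "Uma and I are different types" - this is FALSE (a lie) because Xander is a knave and Uma is a knave.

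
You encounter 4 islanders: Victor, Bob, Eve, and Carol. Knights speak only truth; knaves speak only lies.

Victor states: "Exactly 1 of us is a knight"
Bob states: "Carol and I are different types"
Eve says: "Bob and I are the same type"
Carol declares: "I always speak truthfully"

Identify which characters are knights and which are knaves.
Victor is a knave.
Bob is a knight.
Eve is a knight.
Carol is a knave.

Verification:
- Victor (knave) says "Exactly 1 of us is a knight" - this is FALSE (a lie) because there are 2 knights.
- Bob (knight) says "Carol and I are different types" - this is TRUE because Bob is a knight and Carol is a knave.
- Eve (knight) says "Bob and I are the same type" - this is TRUE because Eve is a knight and Bob is a knight.
- Carol (knave) says "I always speak truthfully" - this is FALSE (a lie) because Carol is a knave.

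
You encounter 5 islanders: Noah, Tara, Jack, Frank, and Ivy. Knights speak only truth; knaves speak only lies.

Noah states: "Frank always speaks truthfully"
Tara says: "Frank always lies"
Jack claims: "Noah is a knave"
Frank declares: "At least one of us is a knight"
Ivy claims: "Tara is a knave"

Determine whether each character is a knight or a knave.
Noah is a knight.
Tara is a knave.
Jack is a knave.
Frank is a knight.
Ivy is a knight.

Verification:
- Noah (knight) says "Frank always speaks truthfully" - this is TRUE because Frank is a knight.
- Tara (knave) says "Frank always lies" - this is FALSE (a lie) because Frank is a knight.
- Jack (knave) says "Noah is a knave" - this is FALSE (a lie) because Noah is a knight.
- Frank (knight) says "At least one of us is a knight" - this is TRUE because Noah, Frank, and Ivy are knights.
- Ivy (knight) says "Tara is a knave" - this is TRUE because Tara is a knave.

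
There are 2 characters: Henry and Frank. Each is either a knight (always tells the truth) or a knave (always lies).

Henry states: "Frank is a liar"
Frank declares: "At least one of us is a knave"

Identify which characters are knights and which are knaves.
Henry is a knave.
Frank is a knight.

Verification:
- Henry (knave) says "Frank is a liar" - this is FALSE (a lie) because Frank is a knight.
- Frank (knight) says "At least one of us is a knave" - this is TRUE because Henry is a knave.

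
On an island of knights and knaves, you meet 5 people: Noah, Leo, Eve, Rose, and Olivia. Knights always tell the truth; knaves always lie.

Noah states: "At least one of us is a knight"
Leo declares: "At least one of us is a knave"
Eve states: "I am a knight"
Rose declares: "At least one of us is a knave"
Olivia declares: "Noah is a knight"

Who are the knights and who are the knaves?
Noah is a knight.
Leo is a knight.
Eve is a knave.
Rose is a knight.
Olivia is a knight.

Verification:
- Noah (knight) says "At least one of us is a knight" - this is TRUE because Noah, Leo, Rose, and Olivia are knights.
- Leo (knight) says "At least one of us is a knave" - this is TRUE because Eve is a knave.
- Eve (knave) says "I am a knight" - this is FALSE (a lie) because Eve is a knave.
- Rose (knight) says "At least one of us is a knave" - this is TRUE because Eve is a knave.
- Olivia (knight) says "Noah is a knight" - this is TRUE because Noah is a knight.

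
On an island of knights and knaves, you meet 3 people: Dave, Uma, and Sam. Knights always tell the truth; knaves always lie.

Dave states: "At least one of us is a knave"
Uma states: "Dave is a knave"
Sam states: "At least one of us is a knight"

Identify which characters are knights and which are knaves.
Dave is a knight.
Uma is a knave.
Sam is a knight.

Verification:
- Dave (knight) says "At least one of us is a knave" - this is TRUE because Uma is a knave.
- Uma (knave) says "Dave is a knave" - this is FALSE (a lie) because Dave is a knight.
- Sam (knight) says "At least one of us is a knight" - this is TRUE because Dave and Sam are knights.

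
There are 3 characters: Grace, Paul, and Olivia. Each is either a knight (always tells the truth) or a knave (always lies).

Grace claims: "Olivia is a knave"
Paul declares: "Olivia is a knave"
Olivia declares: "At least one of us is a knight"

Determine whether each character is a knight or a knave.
Grace is a knave.
Paul is a knave.
Olivia is a knight.

Verification:
- Grace (knave) says "Olivia is a knave" - this is FALSE (a lie) because Olivia is a knight.
- Paul (knave) says "Olivia is a knave" - this is FALSE (a lie) because Olivia is a knight.
- Olivia (knight) says "At least one of us is a knight" - this is TRUE because Olivia is a knight.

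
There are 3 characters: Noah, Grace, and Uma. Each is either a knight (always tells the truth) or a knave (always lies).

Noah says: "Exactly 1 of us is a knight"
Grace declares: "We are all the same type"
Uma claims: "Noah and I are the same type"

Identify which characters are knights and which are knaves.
Noah is a knight.
Grace is a knave.
Uma is a knave.

Verification:
- Noah (knight) says "Exactly 1 of us is a knight" - this is TRUE because there are 1 knights.
- Grace (knave) says "We are all the same type" - this is FALSE (a lie) because Noah is a knight and Grace and Uma are knaves.
- Uma (knave) says "Noah and I are the same type" - this is FALSE (a lie) because Uma is a knave and Noah is a knight.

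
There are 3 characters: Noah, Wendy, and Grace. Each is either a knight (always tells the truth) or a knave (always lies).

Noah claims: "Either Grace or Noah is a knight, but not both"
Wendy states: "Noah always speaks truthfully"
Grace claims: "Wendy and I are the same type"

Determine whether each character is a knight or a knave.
Noah is a knight.
Wendy is a knight.
Grace is a knave.

Verification:
- Noah (knight) says "Either Grace or Noah is a knight, but not both" - this is TRUE because Grace is a knave and Noah is a knight.
- Wendy (knight) says "Noah always speaks truthfully" - this is TRUE because Noah is a knight.
- Grace (knave) says "Wendy and I are the same type" - this is FALSE (a lie) because Grace is a knave and Wendy is a knight.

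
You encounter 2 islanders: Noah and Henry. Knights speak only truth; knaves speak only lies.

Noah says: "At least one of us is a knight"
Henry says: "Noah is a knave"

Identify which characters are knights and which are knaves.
Noah is a knight.
Henry is a knave.

Verification:
- Noah (knight) says "At least one of us is a knight" - this is TRUE because Noah is a knight.
- Henry (knave) says "Noah is a knave" - this is FALSE (a lie) because Noah is a knight.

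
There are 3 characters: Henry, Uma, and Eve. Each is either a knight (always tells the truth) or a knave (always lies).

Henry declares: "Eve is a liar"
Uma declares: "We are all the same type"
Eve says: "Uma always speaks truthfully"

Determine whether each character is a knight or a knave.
Henry is a knight.
Uma is a knave.
Eve is a knave.

Verification:
- Henry (knight) says "Eve is a liar" - this is TRUE because Eve is a knave.
- Uma (knave) says "We are all the same type" - this is FALSE (a lie) because Henry is a knight and Uma and Eve are knaves.
- Eve (knave) says "Uma always speaks truthfully" - this is FALSE (a lie) because Uma is a knave.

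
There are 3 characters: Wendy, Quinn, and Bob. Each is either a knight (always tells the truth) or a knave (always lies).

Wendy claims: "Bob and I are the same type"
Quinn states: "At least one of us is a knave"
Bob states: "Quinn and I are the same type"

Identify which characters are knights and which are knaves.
Wendy is a knave.
Quinn is a knight.
Bob is a knight.

Verification:
- Wendy (knave) says "Bob and I are the same type" - this is FALSE (a lie) because Wendy is a knave and Bob is a knight.
- Quinn (knight) says "At least one of us is a knave" - this is TRUE because Wendy is a knave.
- Bob (knight) says "Quinn and I are the same type" - this is TRUE because Bob is a knight and Quinn is a knight.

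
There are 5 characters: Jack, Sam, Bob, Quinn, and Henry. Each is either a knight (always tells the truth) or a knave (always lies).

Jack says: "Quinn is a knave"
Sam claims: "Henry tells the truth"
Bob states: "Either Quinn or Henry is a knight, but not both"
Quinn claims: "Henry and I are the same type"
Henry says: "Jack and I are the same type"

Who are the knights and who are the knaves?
Jack is a knight.
Sam is a knight.
Bob is a knight.
Quinn is a knave.
Henry is a knight.

Verification:
- Jack (knight) says "Quinn is a knave" - this is TRUE because Quinn is a knave.
- Sam (knight) says "Henry tells the truth" - this is TRUE because Henry is a knight.
- Bob (knight) says "Either Quinn or Henry is a knight, but not both" - this is TRUE because Quinn is a knave and Henry is a knight.
- Quinn (knave) says "Henry and I are the same type" - this is FALSE (a lie) because Quinn is a knave and Henry is a knight.
- Henry (knight) says "Jack and I are the same type" - this is TRUE because Henry is a knight and Jack is a knight.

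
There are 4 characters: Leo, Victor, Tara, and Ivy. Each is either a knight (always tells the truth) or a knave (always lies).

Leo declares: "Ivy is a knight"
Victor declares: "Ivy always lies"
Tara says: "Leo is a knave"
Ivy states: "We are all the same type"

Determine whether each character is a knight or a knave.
Leo is a knave.
Victor is a knight.
Tara is a knight.
Ivy is a knave.

Verification:
- Leo (knave) says "Ivy is a knight" - this is FALSE (a lie) because Ivy is a knave.
- Victor (knight) says "Ivy always lies" - this is TRUE because Ivy is a knave.
- Tara (knight) says "Leo is a knave" - this is TRUE because Leo is a knave.
- Ivy (knave) says "We are all the same type" - this is FALSE (a lie) because Victor and Tara are knights and Leo and Ivy are knaves.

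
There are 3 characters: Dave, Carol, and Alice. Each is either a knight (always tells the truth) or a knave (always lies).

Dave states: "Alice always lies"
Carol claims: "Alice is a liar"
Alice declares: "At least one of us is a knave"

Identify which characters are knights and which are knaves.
Dave is a knave.
Carol is a knave.
Alice is a knight.

Verification:
- Dave (knave) says "Alice always lies" - this is FALSE (a lie) because Alice is a knight.
- Carol (knave) says "Alice is a liar" - this is FALSE (a lie) because Alice is a knight.
- Alice (knight) says "At least one of us is a knave" - this is TRUE because Dave and Carol are knaves.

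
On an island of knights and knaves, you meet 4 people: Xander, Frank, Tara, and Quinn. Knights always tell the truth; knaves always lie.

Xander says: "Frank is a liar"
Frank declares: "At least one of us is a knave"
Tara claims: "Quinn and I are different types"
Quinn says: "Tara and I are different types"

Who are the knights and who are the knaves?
Xander is a knave.
Frank is a knight.
Tara is a knave.
Quinn is a knave.

Verification:
- Xander (knave) says "Frank is a liar" - this is FALSE (a lie) because Frank is a knight.
- Frank (knight) says "At least one of us is a knave" - this is TRUE because Xander, Tara, and Quinn are knaves.
- Tara (knave) says "Quinn and I are different types" - this is FALSE (a lie) because Tara is a knave and Quinn is a knave.
- Quinn (knave) says "Tara and I are different types" - this is FALSE (a lie) because Quinn is a knave and Tara is a knave.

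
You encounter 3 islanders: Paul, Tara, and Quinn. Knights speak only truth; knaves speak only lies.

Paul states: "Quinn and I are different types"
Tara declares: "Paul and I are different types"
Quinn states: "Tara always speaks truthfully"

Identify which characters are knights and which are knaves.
Paul is a knave.
Tara is a knave.
Quinn is a knave.

Verification:
- Paul (knave) says "Quinn and I are different types" - this is FALSE (a lie) because Paul is a knave and Quinn is a knave.
- Tara (knave) says "Paul and I are different types" - this is FALSE (a lie) because Tara is a knave and Paul is a knave.
- Quinn (knave) says "Tara always speaks truthfully" - this is FALSE (a lie) because Tara is a knave.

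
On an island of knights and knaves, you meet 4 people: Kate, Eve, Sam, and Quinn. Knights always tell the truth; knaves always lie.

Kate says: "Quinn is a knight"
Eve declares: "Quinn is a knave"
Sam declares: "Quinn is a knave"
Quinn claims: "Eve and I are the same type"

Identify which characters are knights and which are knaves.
Kate is a knave.
Eve is a knight.
Sam is a knight.
Quinn is a knave.

Verification:
- Kate (knave) says "Quinn is a knight" - this is FALSE (a lie) because Quinn is a knave.
- Eve (knight) says "Quinn is a knave" - this is TRUE because Quinn is a knave.
- Sam (knight) says "Quinn is a knave" - this is TRUE because Quinn is a knave.
- Quinn (knave) says "Eve and I are the same type" - this is FALSE (a lie) because Quinn is a knave and Eve is a knight.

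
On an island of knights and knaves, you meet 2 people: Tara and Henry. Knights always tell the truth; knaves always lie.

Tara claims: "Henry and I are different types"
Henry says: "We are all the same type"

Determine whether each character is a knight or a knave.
Tara is a knight.
Henry is a knave.

Verification:
- Tara (knight) says "Henry and I are different types" - this is TRUE because Tara is a knight and Henry is a knave.
- Henry (knave) says "We are all the same type" - this is FALSE (a lie) because Tara is a knight and Henry is a knave.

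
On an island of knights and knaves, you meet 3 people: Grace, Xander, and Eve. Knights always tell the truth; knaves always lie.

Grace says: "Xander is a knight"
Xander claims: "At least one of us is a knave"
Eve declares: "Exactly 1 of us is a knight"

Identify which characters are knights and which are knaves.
Grace is a knight.
Xander is a knight.
Eve is a knave.

Verification:
- Grace (knight) says "Xander is a knight" - this is TRUE because Xander is a knight.
- Xander (knight) says "At least one of us is a knave" - this is TRUE because Eve is a knave.
- Eve (knave) says "Exactly 1 of us is a knight" - this is FALSE (a lie) because there are 2 knights.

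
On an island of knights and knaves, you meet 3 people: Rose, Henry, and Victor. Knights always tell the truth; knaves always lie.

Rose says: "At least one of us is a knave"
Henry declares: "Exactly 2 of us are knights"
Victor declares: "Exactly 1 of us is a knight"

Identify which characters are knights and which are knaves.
Rose is a knight.
Henry is a knight.
Victor is a knave.

Verification:
- Rose (knight) says "At least one of us is a knave" - this is TRUE because Victor is a knave.
- Henry (knight) says "Exactly 2 of us are knights" - this is TRUE because there are 2 knights.
- Victor (knave) says "Exactly 1 of us is a knight" - this is FALSE (a lie) because there are 2 knights.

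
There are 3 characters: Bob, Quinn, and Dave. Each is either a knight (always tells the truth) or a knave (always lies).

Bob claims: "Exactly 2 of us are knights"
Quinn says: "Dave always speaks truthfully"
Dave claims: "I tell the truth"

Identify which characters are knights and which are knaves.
Bob is a knave.
Quinn is a knave.
Dave is a knave.

Verification:
- Bob (knave) says "Exactly 2 of us are knights" - this is FALSE (a lie) because there are 0 knights.
- Quinn (knave) says "Dave always speaks truthfully" - this is FALSE (a lie) because Dave is a knave.
- Dave (knave) says "I tell the truth" - this is FALSE (a lie) because Dave is a knave.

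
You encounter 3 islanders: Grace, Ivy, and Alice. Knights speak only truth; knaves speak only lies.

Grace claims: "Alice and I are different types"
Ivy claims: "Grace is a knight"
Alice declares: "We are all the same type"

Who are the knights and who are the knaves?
Grace is a knight.
Ivy is a knight.
Alice is a knave.

Verification:
- Grace (knight) says "Alice and I are different types" - this is TRUE because Grace is a knight and Alice is a knave.
- Ivy (knight) says "Grace is a knight" - this is TRUE because Grace is a knight.
- Alice (knave) says "We are all the same type" - this is FALSE (a lie) because Grace and Ivy are knights and Alice is a knave.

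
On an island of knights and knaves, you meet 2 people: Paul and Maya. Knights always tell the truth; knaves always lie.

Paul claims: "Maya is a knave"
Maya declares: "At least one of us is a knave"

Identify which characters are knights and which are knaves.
Paul is a knave.
Maya is a knight.

Verification:
- Paul (knave) says "Maya is a knave" - this is FALSE (a lie) because Maya is a knight.
- Maya (knight) says "At least one of us is a knave" - this is TRUE because Paul is a knave.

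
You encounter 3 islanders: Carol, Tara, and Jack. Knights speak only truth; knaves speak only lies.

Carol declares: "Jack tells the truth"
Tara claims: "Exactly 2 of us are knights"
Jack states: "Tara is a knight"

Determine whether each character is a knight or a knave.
Carol is a knave.
Tara is a knave.
Jack is a knave.

Verification:
- Carol (knave) says "Jack tells the truth" - this is FALSE (a lie) because Jack is a knave.
- Tara (knave) says "Exactly 2 of us are knights" - this is FALSE (a lie) because there are 0 knights.
- Jack (knave) says "Tara is a knight" - this is FALSE (a lie) because Tara is a knave.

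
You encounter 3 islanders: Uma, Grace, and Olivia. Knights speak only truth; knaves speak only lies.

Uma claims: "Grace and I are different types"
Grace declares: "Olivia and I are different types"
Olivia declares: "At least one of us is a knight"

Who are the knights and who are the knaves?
Uma is a knave.
Grace is a knave.
Olivia is a knave.

Verification:
- Uma (knave) says "Grace and I are different types" - this is FALSE (a lie) because Uma is a knave and Grace is a knave.
- Grace (knave) says "Olivia and I are different types" - this is FALSE (a lie) because Grace is a knave and Olivia is a knave.
- Olivia (knave) says "At least one of us is a knight" - this is FALSE (a lie) because no one is a knight.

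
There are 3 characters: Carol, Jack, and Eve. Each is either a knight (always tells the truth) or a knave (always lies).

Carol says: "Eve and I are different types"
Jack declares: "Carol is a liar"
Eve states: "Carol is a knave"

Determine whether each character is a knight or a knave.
Carol is a knight.
Jack is a knave.
Eve is a knave.

Verification:
- Carol (knight) says "Eve and I are different types" - this is TRUE because Carol is a knight and Eve is a knave.
- Jack (knave) says "Carol is a liar" - this is FALSE (a lie) because Carol is a knight.
- Eve (knave) says "Carol is a knave" - this is FALSE (a lie) because Carol is a knight.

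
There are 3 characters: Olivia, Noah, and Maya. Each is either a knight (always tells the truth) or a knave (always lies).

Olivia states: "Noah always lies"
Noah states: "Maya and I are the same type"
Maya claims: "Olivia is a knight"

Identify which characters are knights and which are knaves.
Olivia is a knight.
Noah is a knave.
Maya is a knight.

Verification:
- Olivia (knight) says "Noah always lies" - this is TRUE because Noah is a knave.
- Noah (knave) says "Maya and I are the same type" - this is FALSE (a lie) because Noah is a knave and Maya is a knight.
- Maya (knight) says "Olivia is a knight" - this is TRUE because Olivia is a knight.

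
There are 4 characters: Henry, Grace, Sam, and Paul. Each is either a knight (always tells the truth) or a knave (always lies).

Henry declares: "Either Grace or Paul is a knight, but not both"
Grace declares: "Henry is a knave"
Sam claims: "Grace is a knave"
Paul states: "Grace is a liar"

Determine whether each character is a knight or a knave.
Henry is a knight.
Grace is a knave.
Sam is a knight.
Paul is a knight.

Verification:
- Henry (knight) says "Either Grace or Paul is a knight, but not both" - this is TRUE because Grace is a knave and Paul is a knight.
- Grace (knave) says "Henry is a knave" - this is FALSE (a lie) because Henry is a knight.
- Sam (knight) says "Grace is a knave" - this is TRUE because Grace is a knave.
- Paul (knight) says "Grace is a liar" - this is TRUE because Grace is a knave.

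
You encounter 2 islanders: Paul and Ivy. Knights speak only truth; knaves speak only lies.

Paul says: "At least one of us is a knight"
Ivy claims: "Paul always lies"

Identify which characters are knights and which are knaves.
Paul is a knight.
Ivy is a knave.

Verification:
- Paul (knight) says "At least one of us is a knight" - this is TRUE because Paul is a knight.
- Ivy (knave) says "Paul always lies" - this is FALSE (a lie) because Paul is a knight.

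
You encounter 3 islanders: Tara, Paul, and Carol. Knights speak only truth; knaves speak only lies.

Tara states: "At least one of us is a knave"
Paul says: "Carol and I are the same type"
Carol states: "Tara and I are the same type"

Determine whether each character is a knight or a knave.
Tara is a knight.
Paul is a knave.
Carol is a knight.

Verification:
- Tara (knight) says "At least one of us is a knave" - this is TRUE because Paul is a knave.
- Paul (knave) says "Carol and I are the same type" - this is FALSE (a lie) because Paul is a knave and Carol is a knight.
- Carol (knight) says "Tara and I are the same type" - this is TRUE because Carol is a knight and Tara is a knight.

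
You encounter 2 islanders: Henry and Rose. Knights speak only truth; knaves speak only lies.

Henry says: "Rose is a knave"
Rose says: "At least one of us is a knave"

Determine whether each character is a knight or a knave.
Henry is a knave.
Rose is a knight.

Verification:
- Henry (knave) says "Rose is a knave" - this is FALSE (a lie) because Rose is a knight.
- Rose (knight) says "At least one of us is a knave" - this is TRUE because Henry is a knave.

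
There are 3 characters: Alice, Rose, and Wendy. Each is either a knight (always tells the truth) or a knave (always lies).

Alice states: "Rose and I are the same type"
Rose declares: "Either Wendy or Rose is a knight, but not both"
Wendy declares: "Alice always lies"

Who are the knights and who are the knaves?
Alice is a knight.
Rose is a knight.
Wendy is a knave.

Verification:
- Alice (knight) says "Rose and I are the same type" - this is TRUE because Alice is a knight and Rose is a knight.
- Rose (knight) says "Either Wendy or Rose is a knight, but not both" - this is TRUE because Wendy is a knave and Rose is a knight.
- Wendy (knave) says "Alice always lies" - this is FALSE (a lie) because Alice is a knight.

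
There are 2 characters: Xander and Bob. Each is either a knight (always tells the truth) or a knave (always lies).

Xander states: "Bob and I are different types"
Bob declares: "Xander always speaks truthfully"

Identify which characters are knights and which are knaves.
Xander is a knave.
Bob is a knave.

Verification:
- Xander (knave) says "Bob and I are different types" - this is FALSE (a lie) because Xander is a knave and Bob is a knave.
- Bob (knave) says "Xander always speaks truthfully" - this is FALSE (a lie) because Xander is a knave.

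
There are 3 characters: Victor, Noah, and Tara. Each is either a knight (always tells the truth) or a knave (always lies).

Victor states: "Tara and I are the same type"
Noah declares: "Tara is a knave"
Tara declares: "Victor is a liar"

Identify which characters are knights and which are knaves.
Victor is a knave.
Noah is a knave.
Tara is a knight.

Verification:
- Victor (knave) says "Tara and I are the same type" - this is FALSE (a lie) because Victor is a knave and Tara is a knight.
- Noah (knave) says "Tara is a knave" - this is FALSE (a lie) because Tara is a knight.
- Tara (knight) says "Victor is a liar" - this is TRUE because Victor is a knave.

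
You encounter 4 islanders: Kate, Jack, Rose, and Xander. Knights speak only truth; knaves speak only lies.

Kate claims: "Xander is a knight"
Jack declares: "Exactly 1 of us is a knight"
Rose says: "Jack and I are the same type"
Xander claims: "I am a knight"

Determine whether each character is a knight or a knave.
Kate is a knave.
Jack is a knight.
Rose is a knave.
Xander is a knave.

Verification:
- Kate (knave) says "Xander is a knight" - this is FALSE (a lie) because Xander is a knave.
- Jack (knight) says "Exactly 1 of us is a knight" - this is TRUE because there are 1 knights.
- Rose (knave) says "Jack and I are the same type" - this is FALSE (a lie) because Rose is a knave and Jack is a knight.
- Xander (knave) says "I am a knight" - this is FALSE (a lie) because Xander is a knave.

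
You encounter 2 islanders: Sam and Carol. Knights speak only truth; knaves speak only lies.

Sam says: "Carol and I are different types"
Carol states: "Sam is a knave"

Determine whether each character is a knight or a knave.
Sam is a knight.
Carol is a knave.

Verification:
- Sam (knight) says "Carol and I are different types" - this is TRUE because Sam is a knight and Carol is a knave.
- Carol (knave) says "Sam is a knave" - this is FALSE (a lie) because Sam is a knight.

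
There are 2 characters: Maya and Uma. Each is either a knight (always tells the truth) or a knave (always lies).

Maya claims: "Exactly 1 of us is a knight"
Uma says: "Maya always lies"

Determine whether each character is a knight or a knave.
Maya is a knight.
Uma is a knave.

Verification:
- Maya (knight) says "Exactly 1 of us is a knight" - this is TRUE because there are 1 knights.
- Uma (knave) says "Maya always lies" - this is FALSE (a lie) because Maya is a knight.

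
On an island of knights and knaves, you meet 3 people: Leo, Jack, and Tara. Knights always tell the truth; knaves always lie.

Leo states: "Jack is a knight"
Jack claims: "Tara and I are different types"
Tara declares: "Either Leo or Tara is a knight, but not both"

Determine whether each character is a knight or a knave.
Leo is a knave.
Jack is a knave.
Tara is a knave.

Verification:
- Leo (knave) says "Jack is a knight" - this is FALSE (a lie) because Jack is a knave.
- Jack (knave) says "Tara and I are different types" - this is FALSE (a lie) because Jack is a knave and Tara is a knave.
- Tara (knave) says "Either Leo or Tara is a knight, but not both" - this is FALSE (a lie) because Leo is a knave and Tara is a knave.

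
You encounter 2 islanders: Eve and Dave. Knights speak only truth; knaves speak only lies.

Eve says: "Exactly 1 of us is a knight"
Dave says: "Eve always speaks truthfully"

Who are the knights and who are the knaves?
Eve is a knave.
Dave is a knave.

Verification:
- Eve (knave) says "Exactly 1 of us is a knight" - this is FALSE (a lie) because there are 0 knights.
- Dave (knave) says "Eve always speaks truthfully" - this is FALSE (a lie) because Eve is a knave.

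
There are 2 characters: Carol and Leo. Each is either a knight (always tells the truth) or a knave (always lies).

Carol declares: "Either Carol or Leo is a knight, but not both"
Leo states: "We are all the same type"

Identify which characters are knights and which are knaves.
Carol is a knight.
Leo is a knave.

Verification:
- Carol (knight) says "Either Carol or Leo is a knight, but not both" - this is TRUE because Carol is a knight and Leo is a knave.
- Leo (knave) says "We are all the same type" - this is FALSE (a lie) because Carol is a knight and Leo is a knave.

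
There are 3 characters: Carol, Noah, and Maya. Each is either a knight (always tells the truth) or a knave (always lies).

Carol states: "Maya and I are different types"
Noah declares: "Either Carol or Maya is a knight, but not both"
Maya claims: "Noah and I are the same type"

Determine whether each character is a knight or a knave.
Carol is a knight.
Noah is a knight.
Maya is a knave.

Verification:
- Carol (knight) says "Maya and I are different types" - this is TRUE because Carol is a knight and Maya is a knave.
- Noah (knight) says "Either Carol or Maya is a knight, but not both" - this is TRUE because Carol is a knight and Maya is a knave.
- Maya (knave) says "Noah and I are the same type" - this is FALSE (a lie) because Maya is a knave and Noah is a knight.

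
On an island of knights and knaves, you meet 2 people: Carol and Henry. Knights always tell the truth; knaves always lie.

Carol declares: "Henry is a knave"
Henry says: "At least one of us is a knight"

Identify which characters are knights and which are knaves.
Carol is a knave.
Henry is a knight.

Verification:
- Carol (knave) says "Henry is a knave" - this is FALSE (a lie) because Henry is a knight.
- Henry (knight) says "At least one of us is a knight" - this is TRUE because Henry is a knight.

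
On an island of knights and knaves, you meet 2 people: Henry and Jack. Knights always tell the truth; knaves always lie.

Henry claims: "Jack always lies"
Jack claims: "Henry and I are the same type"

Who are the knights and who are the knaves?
Henry is a knight.
Jack is a knave.

Verification:
- Henry (knight) says "Jack always lies" - this is TRUE because Jack is a knave.
- Jack (knave) says "Henry and I are the same type" - this is FALSE (a lie) because Jack is a knave and Henry is a knight.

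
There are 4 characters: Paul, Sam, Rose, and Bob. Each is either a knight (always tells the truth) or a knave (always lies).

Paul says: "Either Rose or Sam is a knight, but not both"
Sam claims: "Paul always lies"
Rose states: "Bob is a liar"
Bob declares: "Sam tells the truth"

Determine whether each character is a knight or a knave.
Paul is a knight.
Sam is a knave.
Rose is a knight.
Bob is a knave.

Verification:
- Paul (knight) says "Either Rose or Sam is a knight, but not both" - this is TRUE because Rose is a knight and Sam is a knave.
- Sam (knave) says "Paul always lies" - this is FALSE (a lie) because Paul is a knight.
- Rose (knight) says "Bob is a liar" - this is TRUE because Bob is a knave.
- Bob (knave) says "Sam tells the truth" - this is FALSE (a lie) because Sam is a knave.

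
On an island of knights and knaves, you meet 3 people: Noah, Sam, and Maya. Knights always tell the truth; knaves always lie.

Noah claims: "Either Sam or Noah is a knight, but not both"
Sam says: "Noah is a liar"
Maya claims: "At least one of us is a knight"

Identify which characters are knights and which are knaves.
Noah is a knight.
Sam is a knave.
Maya is a knight.

Verification:
- Noah (knight) says "Either Sam or Noah is a knight, but not both" - this is TRUE because Sam is a knave and Noah is a knight.
- Sam (knave) says "Noah is a liar" - this is FALSE (a lie) because Noah is a knight.
- Maya (knight) says "At least one of us is a knight" - this is TRUE because Noah and Maya are knights.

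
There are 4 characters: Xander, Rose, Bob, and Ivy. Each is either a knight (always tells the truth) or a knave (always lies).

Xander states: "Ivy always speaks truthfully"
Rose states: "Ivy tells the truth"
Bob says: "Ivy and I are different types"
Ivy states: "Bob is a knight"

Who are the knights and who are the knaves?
Xander is a knave.
Rose is a knave.
Bob is a knave.
Ivy is a knave.

Verification:
- Xander (knave) says "Ivy always speaks truthfully" - this is FALSE (a lie) because Ivy is a knave.
- Rose (knave) says "Ivy tells the truth" - this is FALSE (a lie) because Ivy is a knave.
- Bob (knave) says "Ivy and I are different types" - this is FALSE (a lie) because Bob is a knave and Ivy is a knave.
- Ivy (knave) says "Bob is a knight" - this is FALSE (a lie) because Bob is a knave.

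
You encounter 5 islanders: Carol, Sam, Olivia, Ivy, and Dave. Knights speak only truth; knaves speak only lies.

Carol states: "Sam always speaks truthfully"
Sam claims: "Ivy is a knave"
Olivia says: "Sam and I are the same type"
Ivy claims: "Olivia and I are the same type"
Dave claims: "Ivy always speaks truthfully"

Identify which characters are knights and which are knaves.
Carol is a knight.
Sam is a knight.
Olivia is a knight.
Ivy is a knave.
Dave is a knave.

Verification:
- Carol (knight) says "Sam always speaks truthfully" - this is TRUE because Sam is a knight.
- Sam (knight) says "Ivy is a knave" - this is TRUE because Ivy is a knave.
- Olivia (knight) says "Sam and I are the same type" - this is TRUE because Olivia is a knight and Sam is a knight.
- Ivy (knave) says "Olivia and I are the same type" - this is FALSE (a lie) because Ivy is a knave and Olivia is a knight.
- Dave (knave) says "Ivy always speaks truthfully" - this is FALSE (a lie) because Ivy is a knave.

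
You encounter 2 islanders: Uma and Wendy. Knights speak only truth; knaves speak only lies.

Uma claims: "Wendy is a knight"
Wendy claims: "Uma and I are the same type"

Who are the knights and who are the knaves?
Uma is a knight.
Wendy is a knight.

Verification:
- Uma (knight) says "Wendy is a knight" - this is TRUE because Wendy is a knight.
- Wendy (knight) says "Uma and I are the same type" - this is TRUE because Wendy is a knight and Uma is a knight.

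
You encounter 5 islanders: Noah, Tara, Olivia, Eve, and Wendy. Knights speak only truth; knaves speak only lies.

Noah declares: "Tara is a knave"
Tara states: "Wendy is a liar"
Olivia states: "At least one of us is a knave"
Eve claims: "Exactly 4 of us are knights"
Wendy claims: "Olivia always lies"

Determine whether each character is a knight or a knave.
Noah is a knave.
Tara is a knight.
Olivia is a knight.
Eve is a knave.
Wendy is a knave.

Verification:
- Noah (knave) says "Tara is a knave" - this is FALSE (a lie) because Tara is a knight.
- Tara (knight) says "Wendy is a liar" - this is TRUE because Wendy is a knave.
- Olivia (knight) says "At least one of us is a knave" - this is TRUE because Noah, Eve, and Wendy are knaves.
- Eve (knave) says "Exactly 4 of us are knights" - this is FALSE (a lie) because there are 2 knights.
- Wendy (knave) says "Olivia always lies" - this is FALSE (a lie) because Olivia is a knight.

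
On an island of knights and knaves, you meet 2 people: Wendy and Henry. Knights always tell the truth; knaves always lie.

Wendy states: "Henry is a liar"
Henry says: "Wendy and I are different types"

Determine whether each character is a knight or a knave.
Wendy is a knave.
Henry is a knight.

Verification:
- Wendy (knave) says "Henry is a liar" - this is FALSE (a lie) because Henry is a knight.
- Henry (knight) says "Wendy and I are different types" - this is TRUE because Henry is a knight and Wendy is a knave.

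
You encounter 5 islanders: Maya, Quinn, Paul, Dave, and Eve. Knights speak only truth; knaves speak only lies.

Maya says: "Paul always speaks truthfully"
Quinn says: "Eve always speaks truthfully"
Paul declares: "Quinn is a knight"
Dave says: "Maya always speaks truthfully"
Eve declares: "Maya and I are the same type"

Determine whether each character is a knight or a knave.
Maya is a knight.
Quinn is a knight.
Paul is a knight.
Dave is a knight.
Eve is a knight.

Verification:
- Maya (knight) says "Paul always speaks truthfully" - this is TRUE because Paul is a knight.
- Quinn (knight) says "Eve always speaks truthfully" - this is TRUE because Eve is a knight.
- Paul (knight) says "Quinn is a knight" - this is TRUE because Quinn is a knight.
- Dave (knight) says "Maya always speaks truthfully" - this is TRUE because Maya is a knight.
- Eve (knight) says "Maya and I are the same type" - this is TRUE because Eve is a knight and Maya is a knight.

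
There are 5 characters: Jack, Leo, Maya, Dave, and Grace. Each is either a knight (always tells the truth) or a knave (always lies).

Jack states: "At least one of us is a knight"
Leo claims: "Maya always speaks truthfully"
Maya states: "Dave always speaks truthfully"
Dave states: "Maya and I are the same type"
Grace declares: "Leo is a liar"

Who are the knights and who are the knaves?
Jack is a knight.
Leo is a knight.
Maya is a knight.
Dave is a knight.
Grace is a knave.

Verification:
- Jack (knight) says "At least one of us is a knight" - this is TRUE because Jack, Leo, Maya, and Dave are knights.
- Leo (knight) says "Maya always speaks truthfully" - this is TRUE because Maya is a knight.
- Maya (knight) says "Dave always speaks truthfully" - this is TRUE because Dave is a knight.
- Dave (knight) says "Maya and I are the same type" - this is TRUE because Dave is a knight and Maya is a knight.
- Grace (knave) says "Leo is a liar" - this is FALSE (a lie) because Leo is a knight.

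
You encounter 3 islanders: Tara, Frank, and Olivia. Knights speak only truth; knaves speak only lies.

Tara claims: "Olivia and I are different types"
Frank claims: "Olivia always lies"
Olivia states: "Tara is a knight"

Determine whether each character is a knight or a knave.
Tara is a knave.
Frank is a knight.
Olivia is a knave.

Verification:
- Tara (knave) says "Olivia and I are different types" - this is FALSE (a lie) because Tara is a knave and Olivia is a knave.
- Frank (knight) says "Olivia always lies" - this is TRUE because Olivia is a knave.
- Olivia (knave) says "Tara is a knight" - this is FALSE (a lie) because Tara is a knave.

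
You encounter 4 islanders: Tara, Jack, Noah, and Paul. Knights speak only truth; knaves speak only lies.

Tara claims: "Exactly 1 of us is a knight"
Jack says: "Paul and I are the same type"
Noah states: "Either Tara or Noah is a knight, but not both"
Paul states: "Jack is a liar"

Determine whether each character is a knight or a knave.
Tara is a knave.
Jack is a knave.
Noah is a knight.
Paul is a knight.

Verification:
- Tara (knave) says "Exactly 1 of us is a knight" - this is FALSE (a lie) because there are 2 knights.
- Jack (knave) says "Paul and I are the same type" - this is FALSE (a lie) because Jack is a knave and Paul is a knight.
- Noah (knight) says "Either Tara or Noah is a knight, but not both" - this is TRUE because Tara is a knave and Noah is a knight.
- Paul (knight) says "Jack is a liar" - this is TRUE because Jack is a knave.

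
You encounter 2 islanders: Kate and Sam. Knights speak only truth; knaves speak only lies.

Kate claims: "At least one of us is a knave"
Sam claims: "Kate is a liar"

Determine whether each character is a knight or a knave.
Kate is a knight.
Sam is a knave.

Verification:
- Kate (knight) says "At least one of us is a knave" - this is TRUE because Sam is a knave.
- Sam (knave) says "Kate is a liar" - this is FALSE (a lie) because Kate is a knight.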